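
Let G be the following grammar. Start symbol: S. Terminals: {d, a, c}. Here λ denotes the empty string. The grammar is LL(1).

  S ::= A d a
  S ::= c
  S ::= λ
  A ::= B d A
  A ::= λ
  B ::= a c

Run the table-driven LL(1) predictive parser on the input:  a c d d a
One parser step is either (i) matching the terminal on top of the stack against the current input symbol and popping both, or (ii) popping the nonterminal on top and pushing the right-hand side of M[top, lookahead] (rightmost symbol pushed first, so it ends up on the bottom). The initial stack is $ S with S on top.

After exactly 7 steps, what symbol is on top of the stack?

d

step 1: stack=$ S  input=a c d d a $  — expand S ::= A d a
step 2: stack=$ a d A  input=a c d d a $  — expand A ::= B d A
step 3: stack=$ a d A d B  input=a c d d a $  — expand B ::= a c
step 4: stack=$ a d A d c a  input=a c d d a $  — match a
step 5: stack=$ a d A d c  input=c d d a $  — match c
step 6: stack=$ a d A d  input=d d a $  — match d
step 7: stack=$ a d A  input=d a $  — expand A ::= λ
Stack after step 7: $ a d (top = d).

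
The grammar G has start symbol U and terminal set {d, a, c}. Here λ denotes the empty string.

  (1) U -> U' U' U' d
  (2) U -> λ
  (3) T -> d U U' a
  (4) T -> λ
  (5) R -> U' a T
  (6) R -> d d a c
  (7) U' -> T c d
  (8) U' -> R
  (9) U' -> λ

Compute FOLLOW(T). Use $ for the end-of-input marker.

{a, c, d}

FIRST(T) = {λ, d}
FIRST(U) = {λ, a, c, d}  (via U' U' U' d)
FIRST(R) = {a, c, d}  (via U' a T)
FIRST(U') = {λ, a, c, d}  (via T c d, R)
FOLLOW(U) includes $ since U is the start symbol.
FOLLOW(U): in T->d U U' a, U is followed by U' a with FIRST {a, c, d}. Thus FOLLOW(U) = {$, a, c, d}.
FOLLOW(U'): in U->U' U' U' d (occurrence 1), U' is followed by U' U' d with FIRST {a, c, d}; in U->U' U' U' d (occurrence 2), U' is followed by U' d with FIRST {a, c, d}; in U->U' U' U' d (occurrence 3), U' is followed by d with FIRST {d}; in T->d U U' a, U' is followed by a with FIRST {a}; in R->U' a T, U' is followed by a T with FIRST {a}. Thus FOLLOW(U') = {a, c, d}.
FOLLOW(R): in U'->R, the suffix after R is empty, so FOLLOW(R) ⊇ FOLLOW(U') = {a, c, d}. Thus FOLLOW(R) = {a, c, d}.
FOLLOW(T): in R->U' a T, the suffix after T is empty, so FOLLOW(T) ⊇ FOLLOW(R) = {a, c, d}; in U'->T c d, T is followed by c d with FIRST {c}. Thus FOLLOW(T) = {a, c, d}.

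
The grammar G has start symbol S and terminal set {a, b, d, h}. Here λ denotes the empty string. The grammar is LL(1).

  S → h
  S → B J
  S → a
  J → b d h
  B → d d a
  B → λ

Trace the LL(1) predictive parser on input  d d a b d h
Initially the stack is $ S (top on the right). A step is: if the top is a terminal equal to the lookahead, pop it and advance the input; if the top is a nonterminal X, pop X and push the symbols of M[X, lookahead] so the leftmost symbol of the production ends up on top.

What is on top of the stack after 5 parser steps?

J

     Stack      Input          Action
  1  $ S        d d a b d h $  expand S → B J
  2  $ J B      d d a b d h $  expand B → d d a
  3  $ J a d d  d d a b d h $  match d
  4  $ J a d    d a b d h $    match d
  5  $ J a      a b d h $      match a
Stack after step 5: $ J (top = J).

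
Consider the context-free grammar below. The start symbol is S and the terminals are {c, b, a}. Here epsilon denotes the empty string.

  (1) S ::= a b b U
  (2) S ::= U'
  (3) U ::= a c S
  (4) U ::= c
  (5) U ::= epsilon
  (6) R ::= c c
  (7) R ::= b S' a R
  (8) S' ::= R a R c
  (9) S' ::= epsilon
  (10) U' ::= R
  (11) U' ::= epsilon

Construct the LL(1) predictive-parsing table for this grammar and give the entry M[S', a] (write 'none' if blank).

FIRST(U) = {epsilon, a, c}
FIRST(R) = {b, c}
FIRST(S') = {epsilon, b, c}  (via R a R c)
FIRST(U') = {epsilon, b, c}  (via R)
FIRST(S) = {epsilon, a, b, c}  (via U')
FOLLOW(S) includes $ since S is the start symbol.
FOLLOW(S'): in R::=b S' a R, S' is followed by a R with FIRST {a}. Thus FOLLOW(S') = {a}.
For S' ::= R a R c: FIRST(R a R c) = {b, c}, so it goes in M[S', t] for t ∈ {b, c}.
For S' ::= epsilon: FIRST(epsilon) = {epsilon}, so it goes in M[S', t] for t ∈ {}; since epsilon ∈ FIRST, also for every t ∈ FOLLOW(S') = {a}.

S' ::= epsilon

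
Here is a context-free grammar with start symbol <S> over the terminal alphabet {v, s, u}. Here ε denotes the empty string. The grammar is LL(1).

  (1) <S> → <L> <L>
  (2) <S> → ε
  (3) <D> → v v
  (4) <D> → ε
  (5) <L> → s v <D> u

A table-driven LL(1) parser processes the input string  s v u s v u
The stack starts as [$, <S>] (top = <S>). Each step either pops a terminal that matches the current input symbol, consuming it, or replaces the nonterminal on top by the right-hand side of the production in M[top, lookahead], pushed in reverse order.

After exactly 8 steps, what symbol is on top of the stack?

v

step 1: stack=$ <S>  input=s v u s v u $  — expand <S> → <L> <L>
step 2: stack=$ <L> <L>  input=s v u s v u $  — expand <L> → s v <D> u
step 3: stack=$ <L> u <D> v s  input=s v u s v u $  — match s
step 4: stack=$ <L> u <D> v  input=v u s v u $  — match v
step 5: stack=$ <L> u <D>  input=u s v u $  — expand <D> → ε
step 6: stack=$ <L> u  input=u s v u $  — match u
step 7: stack=$ <L>  input=s v u $  — expand <L> → s v <D> u
step 8: stack=$ u <D> v s  input=s v u $  — match s
Stack after step 8: $ u <D> v (top = v).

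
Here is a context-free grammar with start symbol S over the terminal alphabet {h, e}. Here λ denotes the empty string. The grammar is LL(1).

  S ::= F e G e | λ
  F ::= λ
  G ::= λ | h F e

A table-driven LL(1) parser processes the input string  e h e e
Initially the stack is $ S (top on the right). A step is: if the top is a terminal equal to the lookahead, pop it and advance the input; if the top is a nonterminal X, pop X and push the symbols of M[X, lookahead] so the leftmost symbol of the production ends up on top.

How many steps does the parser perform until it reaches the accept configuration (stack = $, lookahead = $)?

step 1: stack=$ S  input=e h e e $  — expand S ::= F e G e
step 2: stack=$ e G e F  input=e h e e $  — expand F ::= λ
step 3: stack=$ e G e  input=e h e e $  — match e
step 4: stack=$ e G  input=h e e $  — expand G ::= h F e
step 5: stack=$ e e F h  input=h e e $  — match h
step 6: stack=$ e e F  input=e e $  — expand F ::= λ
step 7: stack=$ e e  input=e e $  — match e
step 8: stack=$ e  input=e $  — match e
Accept reached after 8 steps.

8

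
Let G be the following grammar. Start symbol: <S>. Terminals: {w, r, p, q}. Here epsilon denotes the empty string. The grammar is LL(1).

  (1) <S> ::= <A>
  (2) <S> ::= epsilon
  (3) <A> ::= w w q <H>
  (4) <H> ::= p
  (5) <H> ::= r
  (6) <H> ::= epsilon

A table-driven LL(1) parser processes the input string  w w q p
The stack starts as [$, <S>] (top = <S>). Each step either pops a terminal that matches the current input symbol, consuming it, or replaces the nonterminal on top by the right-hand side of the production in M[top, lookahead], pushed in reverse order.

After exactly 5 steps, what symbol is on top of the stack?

<H>

     Stack        Input      Action
  1  $ <S>        w w q p $  expand <S> ::= <A>
  2  $ <A>        w w q p $  expand <A> ::= w w q <H>
  3  $ <H> q w w  w w q p $  match w
  4  $ <H> q w    w q p $    match w
  5  $ <H> q      q p $      match q
Stack after step 5: $ <H> (top = <H>).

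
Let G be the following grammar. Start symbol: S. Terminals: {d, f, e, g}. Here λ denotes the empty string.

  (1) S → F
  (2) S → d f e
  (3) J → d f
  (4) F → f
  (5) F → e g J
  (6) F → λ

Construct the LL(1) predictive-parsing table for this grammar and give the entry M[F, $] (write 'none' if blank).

FIRST(J): from J→d f we get {d}. So FIRST(J) = {d}.
FIRST(F): from F→f we get {f}; from F→e g J we get {e}; from F→λ we get {λ}. So FIRST(F) = {λ, e, f}.
FIRST(S): from S→F we get {λ, e, f}; from S→d f e we get {d}. So FIRST(S) = {λ, d, e, f}.
FOLLOW(S) includes $ since S is the start symbol.
FOLLOW(S): S appears on no right-hand side. Thus FOLLOW(S) = {$}.
FOLLOW(F): in S→F, the suffix after F is empty, so FOLLOW(F) ⊇ FOLLOW(S) = {$}. Thus FOLLOW(F) = {$}.
For F → f: FIRST(f) = {f}, so it goes in M[F, t] for t ∈ {f}.
For F → e g J: FIRST(e g J) = {e}, so it goes in M[F, t] for t ∈ {e}.
For F → λ: FIRST(λ) = {λ}, so it goes in M[F, t] for t ∈ {}; since λ ∈ FIRST, also for every t ∈ FOLLOW(F) = {$}.

F → λ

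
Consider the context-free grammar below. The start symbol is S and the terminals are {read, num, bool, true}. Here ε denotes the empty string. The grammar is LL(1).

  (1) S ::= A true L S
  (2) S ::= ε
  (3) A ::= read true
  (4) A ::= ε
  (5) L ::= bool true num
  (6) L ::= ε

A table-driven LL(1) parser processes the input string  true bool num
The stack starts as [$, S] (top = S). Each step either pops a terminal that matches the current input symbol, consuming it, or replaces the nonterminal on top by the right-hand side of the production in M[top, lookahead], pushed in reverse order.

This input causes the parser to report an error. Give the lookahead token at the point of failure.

step 1: stack=$ S  input=true bool num $  — expand S ::= A true L S
step 2: stack=$ S L true A  input=true bool num $  — expand A ::= ε
step 3: stack=$ S L true  input=true bool num $  — match true
step 4: stack=$ S L  input=bool num $  — expand L ::= bool true num
step 5: stack=$ S num true bool  input=bool num $  — match bool
step 6: stack=$ S num true  input=num $  — error: top is terminal true but lookahead is num

num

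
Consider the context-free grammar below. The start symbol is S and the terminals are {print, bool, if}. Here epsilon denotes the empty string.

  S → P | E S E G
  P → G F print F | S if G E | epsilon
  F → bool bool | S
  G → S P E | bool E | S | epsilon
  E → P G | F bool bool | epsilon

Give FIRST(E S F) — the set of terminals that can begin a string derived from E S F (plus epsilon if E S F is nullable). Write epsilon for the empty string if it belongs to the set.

FIRST(S) = {epsilon, bool, if, print}  (via P, E S E G)
FIRST(F) = {epsilon, bool, if, print}  (via S)
FIRST(P) = {epsilon, bool, if, print}  (via G F print F, S if G E)
FIRST(G) = {epsilon, bool, if, print}  (via S P E, S)
FIRST(E) = {epsilon, bool, if, print}  (via P G, F bool bool)
FIRST(E S F): take FIRST of each symbol in turn, carrying on past any symbol whose FIRST contains epsilon; result {epsilon, bool, if, print}.

{epsilon, bool, if, print}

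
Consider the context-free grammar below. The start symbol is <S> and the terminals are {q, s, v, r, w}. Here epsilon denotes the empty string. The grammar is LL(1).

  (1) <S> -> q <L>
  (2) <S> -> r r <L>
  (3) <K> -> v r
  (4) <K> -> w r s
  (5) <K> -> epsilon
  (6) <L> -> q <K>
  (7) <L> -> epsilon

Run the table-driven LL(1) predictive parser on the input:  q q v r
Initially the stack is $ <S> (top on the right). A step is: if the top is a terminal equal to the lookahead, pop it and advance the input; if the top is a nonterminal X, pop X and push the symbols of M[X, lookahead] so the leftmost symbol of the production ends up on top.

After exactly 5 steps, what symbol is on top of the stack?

v

step 1: stack=$ <S>  input=q q v r $  — expand <S> -> q <L>
step 2: stack=$ <L> q  input=q q v r $  — match q
step 3: stack=$ <L>  input=q v r $  — expand <L> -> q <K>
step 4: stack=$ <K> q  input=q v r $  — match q
step 5: stack=$ <K>  input=v r $  — expand <K> -> v r
Stack after step 5: $ r v (top = v).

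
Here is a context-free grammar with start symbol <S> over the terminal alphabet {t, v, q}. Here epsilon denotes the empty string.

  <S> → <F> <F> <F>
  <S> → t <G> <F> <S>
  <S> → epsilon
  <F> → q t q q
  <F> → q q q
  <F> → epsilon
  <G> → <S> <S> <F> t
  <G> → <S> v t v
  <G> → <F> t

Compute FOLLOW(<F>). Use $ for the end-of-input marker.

FIRST(<F>): from <F>→q t q q we get {q}; from <F>→q q q we get {q}; from <F>→epsilon we get {epsilon}. So FIRST(<F>) = {epsilon, q}.
FIRST(<S>): from <S>→<F> <F> <F> we get {epsilon, q}; from <S>→t <G> <F> <S> we get {t}; from <S>→epsilon we get {epsilon}. So FIRST(<S>) = {epsilon, q, t}.
FIRST(<G>): from <G>→<S> <S> <F> t we get {q, t}; from <G>→<S> v t v we get {q, t, v}; from <G>→<F> t we get {q, t}. So FIRST(<G>) = {q, t, v}.
FOLLOW(<S>) includes $ since <S> is the start symbol.
FOLLOW(<S>): in <S>→t <G> <F> <S>, the suffix after <S> is empty (adds nothing new); in <G>→<S> <S> <F> t (occurrence 1), <S> is followed by <S> <F> t with FIRST {q, t}; in <G>→<S> <S> <F> t (occurrence 2), <S> is followed by <F> t with FIRST {q, t}; in <G>→<S> v t v, <S> is followed by v t v with FIRST {v}. Thus FOLLOW(<S>) = {$, q, t, v}.
FOLLOW(<F>): in <S>→<F> <F> <F> (occurrence 1), <F> is followed by <F> <F> with FIRST {epsilon, q}; in <S>→<F> <F> <F> (occurrence 1), the suffix after <F> is nullable, so FOLLOW(<F>) ⊇ FOLLOW(<S>) = {$, q, t, v}; in <S>→<F> <F> <F> (occurrence 2), <F> is followed by <F> with FIRST {epsilon, q}; in <S>→<F> <F> <F> (occurrence 2), the suffix after <F> is nullable, so FOLLOW(<F>) ⊇ FOLLOW(<S>) = {$, q, t, v}; in <S>→<F> <F> <F> (occurrence 3), the suffix after <F> is empty, so FOLLOW(<F>) ⊇ FOLLOW(<S>) = {$, q, t, v}; in <S>→t <G> <F> <S>, <F> is followed by <S> with FIRST {epsilon, q, t}; in <S>→t <G> <F> <S>, the suffix after <F> is nullable, so FOLLOW(<F>) ⊇ FOLLOW(<S>) = {$, q, t, v}; in <G>→<S> <S> <F> t, <F> is followed by t with FIRST {t}; in <G>→<F> t, <F> is followed by t with FIRST {t}. Thus FOLLOW(<F>) = {$, q, t, v}.
FOLLOW(<G>): in <S>→t <G> <F> <S>, <G> is followed by <F> <S> with FIRST {epsilon, q, t}; in <S>→t <G> <F> <S>, the suffix after <G> is nullable, so FOLLOW(<G>) ⊇ FOLLOW(<S>) = {$, q, t, v}. Thus FOLLOW(<G>) = {$, q, t, v}.

{$, q, t, v}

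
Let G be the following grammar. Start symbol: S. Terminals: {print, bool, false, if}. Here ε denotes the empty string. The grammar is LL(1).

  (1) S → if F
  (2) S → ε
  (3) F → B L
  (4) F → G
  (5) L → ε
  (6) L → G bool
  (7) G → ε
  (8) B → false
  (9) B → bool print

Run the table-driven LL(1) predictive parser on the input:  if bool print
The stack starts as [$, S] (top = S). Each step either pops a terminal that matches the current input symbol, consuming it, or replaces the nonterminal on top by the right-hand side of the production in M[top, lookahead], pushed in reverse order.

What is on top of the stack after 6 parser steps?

step 1: stack=$ S  input=if bool print $  — expand S → if F
step 2: stack=$ F if  input=if bool print $  — match if
step 3: stack=$ F  input=bool print $  — expand F → B L
step 4: stack=$ L B  input=bool print $  — expand B → bool print
step 5: stack=$ L print bool  input=bool print $  — match bool
step 6: stack=$ L print  input=print $  — match print
Stack after step 6: $ L (top = L).

L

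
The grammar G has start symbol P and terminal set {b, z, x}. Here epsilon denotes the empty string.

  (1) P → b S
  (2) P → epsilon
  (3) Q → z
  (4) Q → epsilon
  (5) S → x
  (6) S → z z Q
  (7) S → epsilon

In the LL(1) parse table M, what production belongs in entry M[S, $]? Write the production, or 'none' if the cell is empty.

FIRST(P): from P→b S we get {b}; from P→epsilon we get {epsilon}. So FIRST(P) = {epsilon, b}.
FIRST(Q): from Q→z we get {z}; from Q→epsilon we get {epsilon}. So FIRST(Q) = {epsilon, z}.
FIRST(S): from S→x we get {x}; from S→z z Q we get {z}; from S→epsilon we get {epsilon}. So FIRST(S) = {epsilon, x, z}.
FOLLOW(P) includes $ since P is the start symbol.
FOLLOW(P): P appears on no right-hand side. Thus FOLLOW(P) = {$}.
FOLLOW(S): in P→b S, the suffix after S is empty, so FOLLOW(S) ⊇ FOLLOW(P) = {$}. Thus FOLLOW(S) = {$}.
For S → x: FIRST(x) = {x}, so it goes in M[S, t] for t ∈ {x}.
For S → z z Q: FIRST(z z Q) = {z}, so it goes in M[S, t] for t ∈ {z}.
For S → epsilon: FIRST(epsilon) = {epsilon}, so it goes in M[S, t] for t ∈ {}; since epsilon ∈ FIRST, also for every t ∈ FOLLOW(S) = {$}.

S → epsilon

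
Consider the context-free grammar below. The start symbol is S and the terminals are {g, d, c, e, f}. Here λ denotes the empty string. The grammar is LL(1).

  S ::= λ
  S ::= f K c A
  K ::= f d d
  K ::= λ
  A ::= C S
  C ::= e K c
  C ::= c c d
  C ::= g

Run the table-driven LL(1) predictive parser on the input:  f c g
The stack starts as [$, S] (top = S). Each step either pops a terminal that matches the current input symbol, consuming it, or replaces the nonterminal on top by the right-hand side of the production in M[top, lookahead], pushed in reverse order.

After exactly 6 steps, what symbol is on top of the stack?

     Stack      Input    Action
  1  $ S        f c g $  expand S ::= f K c A
  2  $ A c K f  f c g $  match f
  3  $ A c K    c g $    expand K ::= λ
  4  $ A c      c g $    match c
  5  $ A        g $      expand A ::= C S
  6  $ S C      g $      expand C ::= g
Stack after step 6: $ S g (top = g).

g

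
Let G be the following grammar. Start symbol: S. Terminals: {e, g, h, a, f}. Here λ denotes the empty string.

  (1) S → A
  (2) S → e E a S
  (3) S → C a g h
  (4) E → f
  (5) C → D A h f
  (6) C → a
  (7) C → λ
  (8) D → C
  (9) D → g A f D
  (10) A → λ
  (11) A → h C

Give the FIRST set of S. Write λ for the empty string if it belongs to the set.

{λ, a, e, g, h}

FIRST(E) = {f}
FIRST(A) = {λ, h}
FIRST(S) = {λ, a, e, g, h}  (via A, C a g h)
FIRST(C) = {λ, a, g, h}  (via D A h f)
FIRST(D) = {λ, a, g, h}  (via C)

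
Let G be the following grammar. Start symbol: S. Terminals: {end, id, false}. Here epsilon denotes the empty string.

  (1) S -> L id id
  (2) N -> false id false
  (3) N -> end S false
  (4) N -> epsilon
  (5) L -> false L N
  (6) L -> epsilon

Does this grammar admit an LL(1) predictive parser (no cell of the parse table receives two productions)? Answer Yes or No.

No

FIRST(S) = {false, id}
FIRST(N) = {epsilon, end, false}
FIRST(L) = {epsilon, false}
FOLLOW(S) = {$, false}
FOLLOW(N) = {end, false, id}
FOLLOW(L) = {end, false, id}
Cell M[L, false] receives both L -> false L N and L -> epsilon — the grammar is not LL(1).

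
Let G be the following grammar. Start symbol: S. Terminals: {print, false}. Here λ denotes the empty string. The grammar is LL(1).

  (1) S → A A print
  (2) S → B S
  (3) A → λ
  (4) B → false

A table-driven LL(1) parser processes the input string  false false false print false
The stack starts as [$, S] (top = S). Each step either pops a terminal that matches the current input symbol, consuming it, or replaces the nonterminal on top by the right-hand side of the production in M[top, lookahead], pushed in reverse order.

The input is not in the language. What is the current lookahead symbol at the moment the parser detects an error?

      Stack        Input                            Action
   1  $ S          false false false print false $  expand S → B S
   2  $ S B        false false false print false $  expand B → false
   3  $ S false    false false false print false $  match false
   4  $ S          false false print false $        expand S → B S
   5  $ S B        false false print false $        expand B → false
   6  $ S false    false false print false $        match false
   7  $ S          false print false $              expand S → B S
   8  $ S B        false print false $              expand B → false
   9  $ S false    false print false $              match false
  10  $ S          print false $                    expand S → A A print
  11  $ print A A  print false $                    expand A → λ
  12  $ print A    print false $                    expand A → λ
  13  $ print      print false $                    match print
  14  $            false $                          error: stack empty but input remains

false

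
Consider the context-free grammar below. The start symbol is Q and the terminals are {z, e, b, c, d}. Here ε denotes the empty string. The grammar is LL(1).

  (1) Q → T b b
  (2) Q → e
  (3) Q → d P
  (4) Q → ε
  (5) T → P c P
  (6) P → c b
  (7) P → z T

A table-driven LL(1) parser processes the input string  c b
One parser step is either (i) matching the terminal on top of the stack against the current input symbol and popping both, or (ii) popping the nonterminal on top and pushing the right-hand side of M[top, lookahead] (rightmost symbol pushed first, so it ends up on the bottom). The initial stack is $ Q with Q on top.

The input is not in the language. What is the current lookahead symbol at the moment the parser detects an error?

step 1: stack=$ Q  input=c b $  — expand Q → T b b
step 2: stack=$ b b T  input=c b $  — expand T → P c P
step 3: stack=$ b b P c P  input=c b $  — expand P → c b
step 4: stack=$ b b P c b c  input=c b $  — match c
step 5: stack=$ b b P c b  input=b $  — match b
step 6: stack=$ b b P c  input=$  — error: top is terminal c but lookahead is $

$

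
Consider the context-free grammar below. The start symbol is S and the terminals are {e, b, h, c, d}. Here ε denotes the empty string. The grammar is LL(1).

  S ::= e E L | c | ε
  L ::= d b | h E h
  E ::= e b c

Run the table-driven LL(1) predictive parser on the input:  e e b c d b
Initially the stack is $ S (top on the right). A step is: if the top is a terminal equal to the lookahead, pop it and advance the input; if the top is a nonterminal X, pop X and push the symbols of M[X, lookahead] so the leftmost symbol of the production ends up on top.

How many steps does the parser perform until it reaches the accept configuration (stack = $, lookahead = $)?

     Stack      Input          Action
  1  $ S        e e b c d b $  expand S ::= e E L
  2  $ L E e    e e b c d b $  match e
  3  $ L E      e b c d b $    expand E ::= e b c
  4  $ L c b e  e b c d b $    match e
  5  $ L c b    b c d b $      match b
  6  $ L c      c d b $        match c
  7  $ L        d b $          expand L ::= d b
  8  $ b d      d b $          match d
  9  $ b        b $            match b
Accept reached after 9 steps.

9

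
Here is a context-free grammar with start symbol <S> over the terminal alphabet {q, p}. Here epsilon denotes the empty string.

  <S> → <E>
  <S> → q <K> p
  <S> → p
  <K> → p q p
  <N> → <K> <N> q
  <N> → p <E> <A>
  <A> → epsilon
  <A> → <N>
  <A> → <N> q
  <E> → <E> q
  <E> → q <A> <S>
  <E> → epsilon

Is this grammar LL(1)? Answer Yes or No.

No

FIRST(<S>) = {epsilon, p, q}
FIRST(<K>) = {p}
FIRST(<N>) = {p}
FIRST(<A>) = {epsilon, p}
FIRST(<E>) = {epsilon, q}
FOLLOW(<S>) = {$, p, q}
FOLLOW(<K>) = {p}
FOLLOW(<N>) = {$, p, q}
FOLLOW(<A>) = {$, p, q}
FOLLOW(<E>) = {$, p, q}
Cell M[<A>, p] receives both <A> → epsilon and <A> → <N> and <A> → <N> q — the grammar is not LL(1).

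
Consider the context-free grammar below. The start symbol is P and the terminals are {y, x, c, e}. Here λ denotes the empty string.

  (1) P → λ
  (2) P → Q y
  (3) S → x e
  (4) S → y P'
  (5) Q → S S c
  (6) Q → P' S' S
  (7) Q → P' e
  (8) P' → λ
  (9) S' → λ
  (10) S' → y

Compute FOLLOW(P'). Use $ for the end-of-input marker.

{c, e, x, y}

FIRST(S) = {x, y}
FIRST(P') = {λ}
FIRST(S') = {λ, y}
FIRST(Q) = {e, x, y}  (via S S c, P' S' S, P' e)
FIRST(P) = {λ, e, x, y}  (via Q y)
FOLLOW(P) includes $ since P is the start symbol.
FOLLOW(P): P appears on no right-hand side. Thus FOLLOW(P) = {$}.
FOLLOW(Q): in P→Q y, Q is followed by y with FIRST {y}. Thus FOLLOW(Q) = {y}.
FOLLOW(S): in Q→S S c (occurrence 1), S is followed by S c with FIRST {x, y}; in Q→S S c (occurrence 2), S is followed by c with FIRST {c}; in Q→P' S' S, the suffix after S is empty, so FOLLOW(S) ⊇ FOLLOW(Q) = {y}. Thus FOLLOW(S) = {c, x, y}.
FOLLOW(P'): in S→y P', the suffix after P' is empty, so FOLLOW(P') ⊇ FOLLOW(S) = {c, x, y}; in Q→P' S' S, P' is followed by S' S with FIRST {x, y}; in Q→P' e, P' is followed by e with FIRST {e}. Thus FOLLOW(P') = {c, e, x, y}.
FOLLOW(S'): in Q→P' S' S, S' is followed by S with FIRST {x, y}. Thus FOLLOW(S') = {x, y}.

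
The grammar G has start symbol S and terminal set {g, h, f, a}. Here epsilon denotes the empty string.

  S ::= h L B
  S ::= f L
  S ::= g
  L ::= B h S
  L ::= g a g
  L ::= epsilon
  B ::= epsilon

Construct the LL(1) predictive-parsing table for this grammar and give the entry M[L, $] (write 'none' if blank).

FIRST(S) = {f, g, h}
FIRST(B) = {epsilon}
FIRST(L) = {epsilon, g, h}  (via B h S)
FOLLOW(S) includes $ since S is the start symbol.
FOLLOW(S): in L::=B h S, the suffix after S is empty, so FOLLOW(S) ⊇ FOLLOW(L) = {$}. Thus FOLLOW(S) = {$}.
FOLLOW(L): in S::=h L B, L is followed by B with FIRST {epsilon}; in S::=h L B, the suffix after L is nullable, so FOLLOW(L) ⊇ FOLLOW(S) = {$}; in S::=f L, the suffix after L is empty, so FOLLOW(L) ⊇ FOLLOW(S) = {$}. Thus FOLLOW(L) = {$}.
For L ::= B h S: FIRST(B h S) = {h}, so it goes in M[L, t] for t ∈ {h}.
For L ::= g a g: FIRST(g a g) = {g}, so it goes in M[L, t] for t ∈ {g}.
For L ::= epsilon: FIRST(epsilon) = {epsilon}, so it goes in M[L, t] for t ∈ {}; since epsilon ∈ FIRST, also for every t ∈ FOLLOW(L) = {$}.

L ::= epsilon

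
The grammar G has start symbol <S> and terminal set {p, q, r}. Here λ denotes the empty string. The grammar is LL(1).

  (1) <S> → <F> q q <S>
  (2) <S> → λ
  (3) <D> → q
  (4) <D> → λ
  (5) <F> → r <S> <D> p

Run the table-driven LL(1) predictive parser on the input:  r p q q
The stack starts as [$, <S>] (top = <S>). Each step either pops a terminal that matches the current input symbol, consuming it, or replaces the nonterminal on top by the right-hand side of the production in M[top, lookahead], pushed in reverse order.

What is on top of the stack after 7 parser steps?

step 1: stack=$ <S>  input=r p q q $  — expand <S> → <F> q q <S>
step 2: stack=$ <S> q q <F>  input=r p q q $  — expand <F> → r <S> <D> p
step 3: stack=$ <S> q q p <D> <S> r  input=r p q q $  — match r
step 4: stack=$ <S> q q p <D> <S>  input=p q q $  — expand <S> → λ
step 5: stack=$ <S> q q p <D>  input=p q q $  — expand <D> → λ
step 6: stack=$ <S> q q p  input=p q q $  — match p
step 7: stack=$ <S> q q  input=q q $  — match q
Stack after step 7: $ <S> q (top = q).

q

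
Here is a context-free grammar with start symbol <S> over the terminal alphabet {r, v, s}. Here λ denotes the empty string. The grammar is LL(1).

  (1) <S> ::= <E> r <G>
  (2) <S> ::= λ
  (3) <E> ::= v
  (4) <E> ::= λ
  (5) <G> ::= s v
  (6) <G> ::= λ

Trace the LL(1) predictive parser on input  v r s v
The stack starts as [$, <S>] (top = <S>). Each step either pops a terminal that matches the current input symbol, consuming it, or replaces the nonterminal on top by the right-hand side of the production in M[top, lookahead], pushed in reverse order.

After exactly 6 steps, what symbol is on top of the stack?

     Stack        Input      Action
  1  $ <S>        v r s v $  expand <S> ::= <E> r <G>
  2  $ <G> r <E>  v r s v $  expand <E> ::= v
  3  $ <G> r v    v r s v $  match v
  4  $ <G> r      r s v $    match r
  5  $ <G>        s v $      expand <G> ::= s v
  6  $ v s        s v $      match s
Stack after step 6: $ v (top = v).

v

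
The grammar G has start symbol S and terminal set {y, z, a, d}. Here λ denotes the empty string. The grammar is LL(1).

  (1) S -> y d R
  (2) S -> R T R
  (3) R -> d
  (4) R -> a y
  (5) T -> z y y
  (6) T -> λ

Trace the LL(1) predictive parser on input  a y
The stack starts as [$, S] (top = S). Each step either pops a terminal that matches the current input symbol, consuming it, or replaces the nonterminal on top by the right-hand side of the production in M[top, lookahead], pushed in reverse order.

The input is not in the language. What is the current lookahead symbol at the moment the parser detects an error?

$

     Stack      Input  Action
  1  $ S        a y $  expand S -> R T R
  2  $ R T R    a y $  expand R -> a y
  3  $ R T y a  a y $  match a
  4  $ R T y    y $    match y
  5  $ R T      $      error: M[T, $] is empty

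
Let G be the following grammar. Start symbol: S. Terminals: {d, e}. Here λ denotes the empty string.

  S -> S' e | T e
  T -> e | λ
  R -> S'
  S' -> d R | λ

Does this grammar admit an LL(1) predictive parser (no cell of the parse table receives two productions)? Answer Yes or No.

No

FIRST(S) = {d, e}
FIRST(T) = {λ, e}
FIRST(R) = {λ, d}
FIRST(S') = {λ, d}
FOLLOW(S) = {$}
FOLLOW(T) = {e}
FOLLOW(R) = {e}
FOLLOW(S') = {e}
Cell M[S, e] receives both S -> S' e and S -> T e — the grammar is not LL(1).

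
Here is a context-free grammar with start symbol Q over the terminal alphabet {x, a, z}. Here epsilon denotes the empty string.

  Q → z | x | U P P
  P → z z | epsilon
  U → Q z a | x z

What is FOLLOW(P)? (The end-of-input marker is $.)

{$, z}

FIRST(P) = {epsilon, z}
FIRST(Q) = {x, z}  (via U P P)
FIRST(U) = {x, z}  (via Q z a)
FOLLOW(Q) includes $ since Q is the start symbol.
FOLLOW(Q): in U→Q z a, Q is followed by z a with FIRST {z}. Thus FOLLOW(Q) = {$, z}.
FOLLOW(P): in Q→U P P (occurrence 1), P is followed by P with FIRST {epsilon, z}; in Q→U P P (occurrence 1), the suffix after P is nullable, so FOLLOW(P) ⊇ FOLLOW(Q) = {$, z}; in Q→U P P (occurrence 2), the suffix after P is empty, so FOLLOW(P) ⊇ FOLLOW(Q) = {$, z}. Thus FOLLOW(P) = {$, z}.
FOLLOW(U): in Q→U P P, U is followed by P P with FIRST {epsilon, z}; in Q→U P P, the suffix after U is nullable, so FOLLOW(U) ⊇ FOLLOW(Q) = {$, z}. Thus FOLLOW(U) = {$, z}.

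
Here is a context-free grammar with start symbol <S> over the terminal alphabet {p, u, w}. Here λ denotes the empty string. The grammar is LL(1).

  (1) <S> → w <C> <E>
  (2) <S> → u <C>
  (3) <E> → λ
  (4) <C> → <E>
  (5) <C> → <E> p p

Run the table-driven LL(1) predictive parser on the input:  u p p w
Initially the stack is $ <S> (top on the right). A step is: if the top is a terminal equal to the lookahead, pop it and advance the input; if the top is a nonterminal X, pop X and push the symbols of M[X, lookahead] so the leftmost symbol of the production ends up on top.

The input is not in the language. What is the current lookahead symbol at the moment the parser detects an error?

w

step 1: stack=$ <S>  input=u p p w $  — expand <S> → u <C>
step 2: stack=$ <C> u  input=u p p w $  — match u
step 3: stack=$ <C>  input=p p w $  — expand <C> → <E> p p
step 4: stack=$ p p <E>  input=p p w $  — expand <E> → λ
step 5: stack=$ p p  input=p p w $  — match p
step 6: stack=$ p  input=p w $  — match p
step 7: stack=$  input=w $  — error: stack empty but input remains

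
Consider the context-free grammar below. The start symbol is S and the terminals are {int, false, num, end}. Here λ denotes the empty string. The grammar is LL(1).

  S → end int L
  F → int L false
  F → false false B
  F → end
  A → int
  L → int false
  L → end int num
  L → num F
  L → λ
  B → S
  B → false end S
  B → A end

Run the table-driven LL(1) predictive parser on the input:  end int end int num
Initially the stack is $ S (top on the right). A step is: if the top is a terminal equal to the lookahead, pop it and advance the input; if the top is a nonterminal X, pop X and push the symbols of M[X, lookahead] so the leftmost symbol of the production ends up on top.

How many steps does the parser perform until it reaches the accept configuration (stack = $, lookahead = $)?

7

step 1: stack=$ S  input=end int end int num $  — expand S → end int L
step 2: stack=$ L int end  input=end int end int num $  — match end
step 3: stack=$ L int  input=int end int num $  — match int
step 4: stack=$ L  input=end int num $  — expand L → end int num
step 5: stack=$ num int end  input=end int num $  — match end
step 6: stack=$ num int  input=int num $  — match int
step 7: stack=$ num  input=num $  — match num
Accept reached after 7 steps.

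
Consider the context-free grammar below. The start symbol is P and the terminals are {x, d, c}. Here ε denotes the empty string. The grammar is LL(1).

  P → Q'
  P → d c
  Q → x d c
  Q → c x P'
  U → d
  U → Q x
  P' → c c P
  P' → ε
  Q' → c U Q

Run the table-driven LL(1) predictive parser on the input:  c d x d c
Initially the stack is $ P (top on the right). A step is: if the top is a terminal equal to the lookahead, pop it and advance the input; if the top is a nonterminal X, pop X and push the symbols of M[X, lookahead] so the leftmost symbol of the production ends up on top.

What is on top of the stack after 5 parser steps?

Q

step 1: stack=$ P  input=c d x d c $  — expand P → Q'
step 2: stack=$ Q'  input=c d x d c $  — expand Q' → c U Q
step 3: stack=$ Q U c  input=c d x d c $  — match c
step 4: stack=$ Q U  input=d x d c $  — expand U → d
step 5: stack=$ Q d  input=d x d c $  — match d
Stack after step 5: $ Q (top = Q).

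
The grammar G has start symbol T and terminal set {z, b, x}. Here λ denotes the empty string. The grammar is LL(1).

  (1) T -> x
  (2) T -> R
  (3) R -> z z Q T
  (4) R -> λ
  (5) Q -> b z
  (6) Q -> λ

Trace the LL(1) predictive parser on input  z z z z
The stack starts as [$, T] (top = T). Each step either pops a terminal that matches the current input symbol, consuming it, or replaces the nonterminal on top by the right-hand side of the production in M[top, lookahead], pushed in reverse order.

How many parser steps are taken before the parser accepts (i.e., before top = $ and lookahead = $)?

      Stack      Input      Action
   1  $ T        z z z z $  expand T -> R
   2  $ R        z z z z $  expand R -> z z Q T
   3  $ T Q z z  z z z z $  match z
   4  $ T Q z    z z z $    match z
   5  $ T Q      z z $      expand Q -> λ
   6  $ T        z z $      expand T -> R
   7  $ R        z z $      expand R -> z z Q T
   8  $ T Q z z  z z $      match z
   9  $ T Q z    z $        match z
  10  $ T Q      $          expand Q -> λ
  11  $ T        $          expand T -> R
  12  $ R        $          expand R -> λ
Accept reached after 12 steps.

12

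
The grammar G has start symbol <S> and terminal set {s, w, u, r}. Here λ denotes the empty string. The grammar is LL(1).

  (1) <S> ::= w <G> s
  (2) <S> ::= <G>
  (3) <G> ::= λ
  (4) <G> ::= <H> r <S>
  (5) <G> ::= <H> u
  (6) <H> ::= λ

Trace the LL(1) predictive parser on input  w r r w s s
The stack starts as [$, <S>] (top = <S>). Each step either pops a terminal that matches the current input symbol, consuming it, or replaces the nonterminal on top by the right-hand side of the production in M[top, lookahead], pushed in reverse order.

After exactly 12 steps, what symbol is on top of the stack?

      Stack          Input          Action
   1  $ <S>          w r r w s s $  expand <S> ::= w <G> s
   2  $ s <G> w      w r r w s s $  match w
   3  $ s <G>        r r w s s $    expand <G> ::= <H> r <S>
   4  $ s <S> r <H>  r r w s s $    expand <H> ::= λ
   5  $ s <S> r      r r w s s $    match r
   6  $ s <S>        r w s s $      expand <S> ::= <G>
   7  $ s <G>        r w s s $      expand <G> ::= <H> r <S>
   8  $ s <S> r <H>  r w s s $      expand <H> ::= λ
   9  $ s <S> r      r w s s $      match r
  10  $ s <S>        w s s $        expand <S> ::= w <G> s
  11  $ s s <G> w    w s s $        match w
  12  $ s s <G>      s s $          expand <G> ::= λ
Stack after step 12: $ s s (top = s).

s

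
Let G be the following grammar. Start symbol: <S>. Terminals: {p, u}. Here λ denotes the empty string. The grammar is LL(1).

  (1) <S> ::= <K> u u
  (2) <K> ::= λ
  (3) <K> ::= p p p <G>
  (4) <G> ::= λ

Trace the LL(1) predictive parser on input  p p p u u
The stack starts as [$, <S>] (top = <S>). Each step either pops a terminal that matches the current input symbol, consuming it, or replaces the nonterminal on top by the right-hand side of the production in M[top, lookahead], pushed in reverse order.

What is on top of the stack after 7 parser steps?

     Stack            Input        Action
  1  $ <S>            p p p u u $  expand <S> ::= <K> u u
  2  $ u u <K>        p p p u u $  expand <K> ::= p p p <G>
  3  $ u u <G> p p p  p p p u u $  match p
  4  $ u u <G> p p    p p u u $    match p
  5  $ u u <G> p      p u u $      match p
  6  $ u u <G>        u u $        expand <G> ::= λ
  7  $ u u            u u $        match u
Stack after step 7: $ u (top = u).

u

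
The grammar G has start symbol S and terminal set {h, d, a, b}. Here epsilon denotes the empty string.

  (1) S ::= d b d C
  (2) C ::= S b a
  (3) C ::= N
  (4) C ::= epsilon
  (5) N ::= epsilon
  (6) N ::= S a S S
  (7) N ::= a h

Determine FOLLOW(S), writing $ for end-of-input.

FIRST(S) = {d}
FIRST(N) = {epsilon, a, d}  (via S a S S)
FIRST(C) = {epsilon, a, d}  (via S b a, N)
FOLLOW(S) includes $ since S is the start symbol.
FOLLOW(S): in C::=S b a, S is followed by b a with FIRST {b}; in N::=S a S S (occurrence 1), S is followed by a S S with FIRST {a}; in N::=S a S S (occurrence 2), S is followed by S with FIRST {d}; in N::=S a S S (occurrence 3), the suffix after S is empty, so FOLLOW(S) ⊇ FOLLOW(N) = {$, a, b, d}. Thus FOLLOW(S) = {$, a, b, d}.
FOLLOW(C): in S::=d b d C, the suffix after C is empty, so FOLLOW(C) ⊇ FOLLOW(S) = {$, a, b, d}. Thus FOLLOW(C) = {$, a, b, d}.
FOLLOW(N): in C::=N, the suffix after N is empty, so FOLLOW(N) ⊇ FOLLOW(C) = {$, a, b, d}. Thus FOLLOW(N) = {$, a, b, d}.

{$, a, b, d}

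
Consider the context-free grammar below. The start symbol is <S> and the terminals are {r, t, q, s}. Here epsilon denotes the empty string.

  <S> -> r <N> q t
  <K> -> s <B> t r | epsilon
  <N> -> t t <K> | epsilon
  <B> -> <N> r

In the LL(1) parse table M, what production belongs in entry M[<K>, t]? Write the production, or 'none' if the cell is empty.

FIRST(<S>): from <S>->r <N> q t we get {r}. So FIRST(<S>) = {r}.
FIRST(<K>): from <K>->s <B> t r we get {s}; from <K>->epsilon we get {epsilon}. So FIRST(<K>) = {epsilon, s}.
FIRST(<N>): from <N>->t t <K> we get {t}; from <N>->epsilon we get {epsilon}. So FIRST(<N>) = {epsilon, t}.
FIRST(<B>): from <B>-><N> r we get {r, t}. So FIRST(<B>) = {r, t}.
FOLLOW(<S>) includes $ since <S> is the start symbol.
FOLLOW(<N>): in <S>->r <N> q t, <N> is followed by q t with FIRST {q}; in <B>-><N> r, <N> is followed by r with FIRST {r}. Thus FOLLOW(<N>) = {q, r}.
FOLLOW(<K>): in <N>->t t <K>, the suffix after <K> is empty, so FOLLOW(<K>) ⊇ FOLLOW(<N>) = {q, r}. Thus FOLLOW(<K>) = {q, r}.
For <K> -> s <B> t r: FIRST(s <B> t r) = {s}, so it goes in M[<K>, t] for t ∈ {s}.
For <K> -> epsilon: FIRST(epsilon) = {epsilon}, so it goes in M[<K>, t] for t ∈ {}; since epsilon ∈ FIRST, also for every t ∈ FOLLOW(<K>) = {q, r}.
None of these place a production in M[<K>, t].

none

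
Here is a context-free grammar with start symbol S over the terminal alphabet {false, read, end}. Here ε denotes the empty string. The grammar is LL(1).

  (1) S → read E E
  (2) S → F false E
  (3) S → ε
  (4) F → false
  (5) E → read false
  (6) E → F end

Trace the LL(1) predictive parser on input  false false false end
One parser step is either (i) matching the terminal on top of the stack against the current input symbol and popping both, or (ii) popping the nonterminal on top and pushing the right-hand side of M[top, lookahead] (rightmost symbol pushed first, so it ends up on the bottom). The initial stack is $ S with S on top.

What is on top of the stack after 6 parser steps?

     Stack            Input                    Action
  1  $ S              false false false end $  expand S → F false E
  2  $ E false F      false false false end $  expand F → false
  3  $ E false false  false false false end $  match false
  4  $ E false        false false end $        match false
  5  $ E              false end $              expand E → F end
  6  $ end F          false end $              expand F → false
Stack after step 6: $ end false (top = false).

false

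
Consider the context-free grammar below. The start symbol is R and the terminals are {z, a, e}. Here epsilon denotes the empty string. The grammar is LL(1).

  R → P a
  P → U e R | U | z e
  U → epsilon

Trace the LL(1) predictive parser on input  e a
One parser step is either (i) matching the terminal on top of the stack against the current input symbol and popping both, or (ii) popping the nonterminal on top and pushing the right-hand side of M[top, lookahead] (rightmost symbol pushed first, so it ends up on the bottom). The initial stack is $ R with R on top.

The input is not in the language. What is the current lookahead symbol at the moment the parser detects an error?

step 1: stack=$ R  input=e a $  — expand R → P a
step 2: stack=$ a P  input=e a $  — expand P → U e R
step 3: stack=$ a R e U  input=e a $  — expand U → epsilon
step 4: stack=$ a R e  input=e a $  — match e
step 5: stack=$ a R  input=a $  — expand R → P a
step 6: stack=$ a a P  input=a $  — expand P → U
step 7: stack=$ a a U  input=a $  — expand U → epsilon
step 8: stack=$ a a  input=a $  — match a
step 9: stack=$ a  input=$  — error: top is terminal a but lookahead is $

$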